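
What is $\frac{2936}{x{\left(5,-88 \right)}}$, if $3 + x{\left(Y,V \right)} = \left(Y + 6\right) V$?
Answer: $- \frac{2936}{971} \approx -3.0237$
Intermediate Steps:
$x{\left(Y,V \right)} = -3 + V \left(6 + Y\right)$ ($x{\left(Y,V \right)} = -3 + \left(Y + 6\right) V = -3 + \left(6 + Y\right) V = -3 + V \left(6 + Y\right)$)
$\frac{2936}{x{\left(5,-88 \right)}} = \frac{2936}{-3 + 6 \left(-88\right) - 440} = \frac{2936}{-3 - 528 - 440} = \frac{2936}{-971} = 2936 \left(- \frac{1}{971}\right) = - \frac{2936}{971}$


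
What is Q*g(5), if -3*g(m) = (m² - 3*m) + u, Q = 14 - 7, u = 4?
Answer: -98/3 ≈ -32.667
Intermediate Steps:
Q = 7
g(m) = -4/3 + m - m²/3 (g(m) = -((m² - 3*m) + 4)/3 = -(4 + m² - 3*m)/3 = -4/3 + m - m²/3)
Q*g(5) = 7*(-4/3 + 5 - ⅓*5²) = 7*(-4/3 + 5 - ⅓*25) = 7*(-4/3 + 5 - 25/3) = 7*(-14/3) = -98/3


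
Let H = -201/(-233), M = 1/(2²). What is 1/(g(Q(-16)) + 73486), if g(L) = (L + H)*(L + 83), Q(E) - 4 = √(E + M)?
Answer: -932*I/(-68868557*I + 128424*√7) ≈ 1.3533e-5 - 6.6766e-8*I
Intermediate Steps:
M = ¼ (M = 1/4 = ¼ ≈ 0.25000)
H = 201/233 (H = -201*(-1/233) = 201/233 ≈ 0.86266)
Q(E) = 4 + √(¼ + E) (Q(E) = 4 + √(E + ¼) = 4 + √(¼ + E))
g(L) = (83 + L)*(201/233 + L) (g(L) = (L + 201/233)*(L + 83) = (201/233 + L)*(83 + L) = (83 + L)*(201/233 + L))
1/(g(Q(-16)) + 73486) = 1/((16683/233 + (4 + √(1 + 4*(-16))/2)² + 19540*(4 + √(1 + 4*(-16))/2)/233) + 73486) = 1/((16683/233 + (4 + √(1 - 64)/2)² + 19540*(4 + √(1 - 64)/2)/233) + 73486) = 1/((16683/233 + (4 + √(-63)/2)² + 19540*(4 + √(-63)/2)/233) + 73486) = 1/((16683/233 + (4 + (3*I*√7)/2)² + 19540*(4 + (3*I*√7)/2)/233) + 73486) = 1/((16683/233 + (4 + 3*I*√7/2)² + 19540*(4 + 3*I*√7/2)/233) + 73486) = 1/((16683/233 + (4 + 3*I*√7/2)² + (78160/233 + 29310*I*√7/233)) + 73486) = 1/((94843/233 + (4 + 3*I*√7/2)² + 29310*I*√7/233) + 73486) = 1/(17217081/233 + (4 + 3*I*√7/2)² + 29310*I*√7/233)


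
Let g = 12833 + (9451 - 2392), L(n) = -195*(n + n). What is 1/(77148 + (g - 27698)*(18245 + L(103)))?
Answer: 1/171223698 ≈ 5.8403e-9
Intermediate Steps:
L(n) = -390*n
g = 19892 (g = 12833 + 7059 = 19892)
1/(77148 + (g - 27698)*(18245 + L(103))) = 1/(77148 + (19892 - 27698)*(18245 - 390*103)) = 1/(77148 - 7806*(18245 - 40170)) = 1/(77148 - 7806*(-21925)) = 1/(77148 + 171146550) = 1/171223698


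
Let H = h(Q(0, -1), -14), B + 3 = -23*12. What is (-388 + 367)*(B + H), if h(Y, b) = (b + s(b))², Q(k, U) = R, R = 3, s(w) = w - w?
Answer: 1743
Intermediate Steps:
s(w) = 0
Q(k, U) = 3
h(Y, b) = b² (h(Y, b) = (b + 0)² = b²)
B = -279 (B = -3 - 23*12 = -3 - 276 = -279)
H = 196 (H = (-14)² = 196)
(-388 + 367)*(B + H) = (-388 + 367)*(-279 + 196) = -21*(-83) = 1743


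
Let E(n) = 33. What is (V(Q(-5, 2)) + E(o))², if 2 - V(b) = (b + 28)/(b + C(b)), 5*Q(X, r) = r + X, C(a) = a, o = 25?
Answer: 120409/36 ≈ 3344.7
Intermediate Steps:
Q(X, r) = X/5 + r/5 (Q(X, r) = (r + X)/5 = (X + r)/5 = X/5 + r/5)
V(b) = 2 - (28 + b)/(2*b) (V(b) = 2 - (b + 28)/(b + b) = 2 - (28 + b)/(2*b))
(V(Q(-5, 2)) + E(o))² = ((3/2 - 14/((⅕)*(-5) + (⅕)*2)) + 33)² = ((3/2 - 14/(-1 + ⅖)) + 33)² = ((3/2 - 14/(-⅗)) + 33)² = ((3/2 - 14*(-5/3)) + 33)² = ((3/2 + 70/3) + 33)² = (149/6 + 33)² = (347/6)² = 120409/36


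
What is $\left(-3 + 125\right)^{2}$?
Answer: $14884$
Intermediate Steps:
$\left(-3 + 125\right)^{2} = 122^{2} = 14884$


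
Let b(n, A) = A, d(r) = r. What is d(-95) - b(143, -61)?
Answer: -34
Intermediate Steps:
d(-95) - b(143, -61) = -95 - 1*(-61) = -95 + 61 = -34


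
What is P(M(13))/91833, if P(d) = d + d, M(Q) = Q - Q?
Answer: 0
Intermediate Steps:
M(Q) = 0
P(d) = 2*d
P(M(13))/91833 = (2*0)/91833 = 0*(1/91833) = 0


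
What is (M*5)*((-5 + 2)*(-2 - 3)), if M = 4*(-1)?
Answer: -300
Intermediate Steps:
M = -4
(M*5)*((-5 + 2)*(-2 - 3)) = (-4*5)*((-5 + 2)*(-2 - 3)) = -(-60)*(-5) = -20*15 = -300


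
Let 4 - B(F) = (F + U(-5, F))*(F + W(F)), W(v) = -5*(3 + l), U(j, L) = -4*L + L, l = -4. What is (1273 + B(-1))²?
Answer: 1610361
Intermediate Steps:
U(j, L) = -3*L
W(v) = 5 (W(v) = -5*(3 - 4) = -5*(-1) = -1*(-5) = 5)
B(F) = 4 + 2*F*(5 + F) (B(F) = 4 - (F - 3*F)*(F + 5) = 4 - (-2*F)*(5 + F) = 4 - (-2)*F*(5 + F) = 4 + 2*F*(5 + F))
(1273 + B(-1))² = (1273 + (4 + 2*(-1)² + 10*(-1)))² = (1273 + (4 + 2*1 - 10))² = (1273 + (4 + 2 - 10))² = (1273 - 4)² = 1269² = 1610361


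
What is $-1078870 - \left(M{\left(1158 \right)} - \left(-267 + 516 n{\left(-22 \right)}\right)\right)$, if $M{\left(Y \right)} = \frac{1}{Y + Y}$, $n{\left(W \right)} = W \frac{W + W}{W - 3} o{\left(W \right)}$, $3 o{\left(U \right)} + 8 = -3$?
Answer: $- \frac{58240380229}{57900} \approx -1.0059 \cdot 10^{6}$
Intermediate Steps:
$o{\left(U \right)} = - \frac{11}{3}$ ($o{\left(U \right)} = - \frac{8}{3} + \frac{1}{3} \left(-3\right) = - \frac{8}{3} - 1 = - \frac{11}{3}$)
$n{\left(W \right)} = - \frac{22 W^{2}}{3 \left(-3 + W\right)}$ ($n{\left(W \right)} = W \frac{W + W}{W - 3} \left(- \frac{11}{3}\right) = W \frac{2 W}{-3 + W} \left(- \frac{11}{3}\right) = \frac{2 W^{2}}{-3 + W} \left(- \frac{11}{3}\right) = - \frac{22 W^{2}}{3 \left(-3 + W\right)}$)
$M{\left(Y \right)} = \frac{1}{2 Y}$
$-1078870 - \left(M{\left(1158 \right)} - \left(-267 + 516 n{\left(-22 \right)}\right)\right) = -1078870 - \left(\frac{1}{2 \cdot 1158} + \left(- 516 \left(- \frac{22 \left(-22\right)^{2}}{-9 + 3 \left(-22\right)}\right) + 267\right)\right) = -1078870 - \left(\frac{1}{2} \cdot \frac{1}{1158} + \left(- 516 \left(\left(-22\right) 484 \frac{1}{-9 - 66}\right) + 267\right)\right) = -1078870 - \left(\frac{1}{2316} + \left(- 516 \left(\left(-22\right) 484 \frac{1}{-75}\right) + 267\right)\right) = -1078870 - \left(\frac{1}{2316} + \left(- 516 \left(\left(-22\right) 484 \left(- \frac{1}{75}\right)\right) + 267\right)\right) = -1078870 - \left(\frac{1}{2316} + \left(\left(-516\right) \frac{10648}{75} + 267\right)\right) = -1078870 - \left(\frac{1}{2316} + \left(- \frac{1831456}{25} + 267\right)\right) = -1078870 - \left(\frac{1}{2316} - \frac{1824781}{25}\right) = -1078870 - - \frac{4226192771}{57900} = -1078870 + \frac{4226192771}{57900} = - \frac{58240380229}{57900}$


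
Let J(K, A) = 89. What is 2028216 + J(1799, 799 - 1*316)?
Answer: 2028305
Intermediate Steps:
2028216 + J(1799, 799 - 1*316) = 2028216 + 89 = 2028305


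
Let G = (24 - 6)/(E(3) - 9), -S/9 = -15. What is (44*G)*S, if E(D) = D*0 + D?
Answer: -17820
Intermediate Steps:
S = 135 (S = -9*(-15) = 135)
E(D) = D (E(D) = 0 + D = D)
G = -3 (G = (24 - 6)/(3 - 9) = 18/(-6) = 18*(-⅙) = -3)
(44*G)*S = (44*(-3))*135 = -132*135 = -17820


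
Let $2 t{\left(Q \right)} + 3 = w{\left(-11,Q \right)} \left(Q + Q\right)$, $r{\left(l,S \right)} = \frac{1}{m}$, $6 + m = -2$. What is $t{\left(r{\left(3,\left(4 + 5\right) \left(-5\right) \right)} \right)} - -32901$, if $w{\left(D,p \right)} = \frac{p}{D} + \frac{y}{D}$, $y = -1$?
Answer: $\frac{23161239}{704} \approx 32900.0$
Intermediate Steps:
$m = -8$ ($m = -6 - 2 = -8$)
$w{\left(D,p \right)} = - \frac{1}{D} + \frac{p}{D}$ ($w{\left(D,p \right)} = \frac{p}{D} - \frac{1}{D} = - \frac{1}{D} + \frac{p}{D}$)
$r{\left(l,S \right)} = - \frac{1}{8}$ ($r{\left(l,S \right)} = \frac{1}{-8} = - \frac{1}{8}$)
$t{\left(Q \right)} = - \frac{3}{2} + Q \left(\frac{1}{11} - \frac{Q}{11}\right)$ ($t{\left(Q \right)} = - \frac{3}{2} + \frac{\frac{-1 + Q}{-11} \left(Q + Q\right)}{2} = - \frac{3}{2} + \frac{- \frac{-1 + Q}{11} \cdot 2 Q}{2} = - \frac{3}{2} + \frac{\left(\frac{1}{11} - \frac{Q}{11}\right) 2 Q}{2} = - \frac{3}{2} + \frac{2 Q \left(\frac{1}{11} - \frac{Q}{11}\right)}{2} = - \frac{3}{2} + Q \left(\frac{1}{11} - \frac{Q}{11}\right)$)
$t{\left(r{\left(3,\left(4 + 5\right) \left(-5\right) \right)} \right)} - -32901 = \left(- \frac{3}{2} + \frac{1}{11} \left(- \frac{1}{8}\right) \left(1 - - \frac{1}{8}\right)\right) - -32901 = \left(- \frac{3}{2} + \frac{1}{11} \left(- \frac{1}{8}\right) \left(1 + \frac{1}{8}\right)\right) + 32901 = \left(- \frac{3}{2} + \frac{1}{11} \left(- \frac{1}{8}\right) \frac{9}{8}\right) + 32901 = \left(- \frac{3}{2} - \frac{9}{704}\right) + 32901 = - \frac{1065}{704} + 32901 = \frac{23161239}{704}$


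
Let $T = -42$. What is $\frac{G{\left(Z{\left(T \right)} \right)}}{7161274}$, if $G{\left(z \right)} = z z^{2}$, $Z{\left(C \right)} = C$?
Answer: $- \frac{37044}{3580637} \approx -0.010346$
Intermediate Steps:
$G{\left(z \right)} = z^{3}$
$\frac{G{\left(Z{\left(T \right)} \right)}}{7161274} = \frac{\left(-42\right)^{3}}{7161274} = \left(-74088\right) \frac{1}{7161274} = - \frac{37044}{3580637}$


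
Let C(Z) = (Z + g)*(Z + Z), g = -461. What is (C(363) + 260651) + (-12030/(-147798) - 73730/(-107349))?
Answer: 167036701560362/881442639 ≈ 1.8950e+5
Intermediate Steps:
C(Z) = 2*Z*(-461 + Z) (C(Z) = (Z - 461)*(Z + Z) = (-461 + Z)*(2*Z) = 2*Z*(-461 + Z))
(C(363) + 260651) + (-12030/(-147798) - 73730/(-107349)) = (2*363*(-461 + 363) + 260651) + (-12030/(-147798) - 73730/(-107349)) = (2*363*(-98) + 260651) + (-12030*(-1/147798) - 73730*(-1/107349)) = (-71148 + 260651) + (2005/24633 + 73730/107349) = 189503 + 677141945/881442639 = 167036701560362/881442639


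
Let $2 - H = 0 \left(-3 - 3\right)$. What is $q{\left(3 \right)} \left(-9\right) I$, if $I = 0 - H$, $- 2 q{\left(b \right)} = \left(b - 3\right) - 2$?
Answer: $18$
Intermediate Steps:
$q{\left(b \right)} = \frac{5}{2} - \frac{b}{2}$ ($q{\left(b \right)} = - \frac{\left(b - 3\right) - 2}{2} = - \frac{\left(-3 + b\right) - 2}{2} = - \frac{-5 + b}{2} = \frac{5}{2} - \frac{b}{2}$)
$H = 2$ ($H = 2 - 0 \left(-3 - 3\right) = 2 - 0 \left(-6\right) = 2 - 0 = 2 + 0 = 2$)
$I = -2$ ($I = 0 - 2 = -2$)
$q{\left(3 \right)} \left(-9\right) I = \left(\frac{5}{2} - \frac{3}{2}\right) \left(-9\right) \left(-2\right) = 1 \left(-9\right) \left(-2\right) = \left(-9\right) \left(-2\right) = 18$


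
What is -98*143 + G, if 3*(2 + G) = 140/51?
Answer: -2144308/153 ≈ -14015.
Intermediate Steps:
G = -166/153 (G = -2 + (140/51)/3 = -2 + (140*(1/51))/3 = -2 + (⅓)*(140/51) = -2 + 140/153 = -166/153 ≈ -1.0850)
-98*143 + G = -98*143 - 166/153 = -14014 - 166/153 = -2144308/153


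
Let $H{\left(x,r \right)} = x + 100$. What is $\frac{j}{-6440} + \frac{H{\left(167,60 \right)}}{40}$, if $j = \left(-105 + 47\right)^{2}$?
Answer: $\frac{39623}{6440} \approx 6.1526$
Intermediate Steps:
$H{\left(x,r \right)} = 100 + x$
$j = 3364$ ($j = \left(-58\right)^{2} = 3364$)
$\frac{j}{-6440} + \frac{H{\left(167,60 \right)}}{40} = \frac{3364}{-6440} + \frac{100 + 167}{40} = 3364 \left(- \frac{1}{6440}\right) + 267 \cdot \frac{1}{40} = - \frac{841}{1610} + \frac{267}{40} = \frac{39623}{6440}$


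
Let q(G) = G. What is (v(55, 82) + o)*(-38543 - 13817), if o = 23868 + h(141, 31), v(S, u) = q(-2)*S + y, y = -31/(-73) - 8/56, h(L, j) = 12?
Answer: -90856672720/73 ≈ -1.2446e+9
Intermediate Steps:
y = 144/511 (y = -31*(-1/73) - 8*1/56 = 31/73 - ⅐ = 144/511 ≈ 0.28180)
v(S, u) = 144/511 - 2*S (v(S, u) = -2*S + 144/511 = 144/511 - 2*S)
o = 23880 (o = 23868 + 12 = 23880)
(v(55, 82) + o)*(-38543 - 13817) = ((144/511 - 2*55) + 23880)*(-38543 - 13817) = ((144/511 - 110) + 23880)*(-52360) = (-56066/511 + 23880)*(-52360) = (12146614/511)*(-52360) = -90856672720/73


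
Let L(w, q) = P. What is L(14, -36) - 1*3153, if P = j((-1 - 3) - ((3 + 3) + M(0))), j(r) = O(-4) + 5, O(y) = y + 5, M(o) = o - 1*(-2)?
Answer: -3147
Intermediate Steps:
M(o) = 2 + o (M(o) = o + 2 = 2 + o)
O(y) = 5 + y
j(r) = 6 (j(r) = (5 - 4) + 5 = 1 + 5 = 6)
P = 6
L(w, q) = 6
L(14, -36) - 1*3153 = 6 - 1*3153 = 6 - 3153 = -3147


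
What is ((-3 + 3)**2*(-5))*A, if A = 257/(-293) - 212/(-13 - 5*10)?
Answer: 0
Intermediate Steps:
A = 45925/18459 (A = 257*(-1/293) - 212/(-13 - 50) = -257/293 - 212/(-63) = -257/293 - 212*(-1/63) = -257/293 + 212/63 = 45925/18459 ≈ 2.4879)
((-3 + 3)**2*(-5))*A = ((-3 + 3)**2*(-5))*(45925/18459) = (0**2*(-5))*(45925/18459) = (0*(-5))*(45925/18459) = 0*(45925/18459) = 0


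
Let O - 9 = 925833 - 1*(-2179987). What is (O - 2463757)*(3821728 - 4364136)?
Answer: -348264989376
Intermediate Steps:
O = 3105829 (O = 9 + (925833 - 1*(-2179987)) = 9 + (925833 + 2179987) = 9 + 3105820 = 3105829)
(O - 2463757)*(3821728 - 4364136) = (3105829 - 2463757)*(3821728 - 4364136) = 642072*(-542408) = -348264989376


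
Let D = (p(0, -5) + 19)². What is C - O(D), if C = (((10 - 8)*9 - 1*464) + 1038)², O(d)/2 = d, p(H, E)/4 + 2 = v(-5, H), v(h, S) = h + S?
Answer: 350302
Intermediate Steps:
v(h, S) = S + h
p(H, E) = -28 + 4*H (p(H, E) = -8 + 4*(H - 5) = -8 + 4*(-5 + H) = -8 + (-20 + 4*H) = -28 + 4*H)
D = 81 (D = ((-28 + 4*0) + 19)² = ((-28 + 0) + 19)² = (-28 + 19)² = (-9)² = 81)
O(d) = 2*d
C = 350464 (C = ((2*9 - 464) + 1038)² = ((18 - 464) + 1038)² = (-446 + 1038)² = 592² = 350464)
C - O(D) = 350464 - 2*81 = 350464 - 1*162 = 350464 - 162 = 350302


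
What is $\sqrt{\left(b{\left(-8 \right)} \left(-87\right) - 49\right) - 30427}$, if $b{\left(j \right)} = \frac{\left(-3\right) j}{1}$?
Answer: $2 i \sqrt{8141} \approx 180.46 i$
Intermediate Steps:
$b{\left(j \right)} = - 3 j$ ($b{\left(j \right)} = - 3 j 1 = - 3 j$)
$\sqrt{\left(b{\left(-8 \right)} \left(-87\right) - 49\right) - 30427} = \sqrt{\left(\left(-3\right) \left(-8\right) \left(-87\right) - 49\right) - 30427} = \sqrt{\left(24 \left(-87\right) - 49\right) - 30427} = \sqrt{\left(-2088 - 49\right) - 30427} = \sqrt{-2137 - 30427} = \sqrt{-32564} = 2 i \sqrt{8141}$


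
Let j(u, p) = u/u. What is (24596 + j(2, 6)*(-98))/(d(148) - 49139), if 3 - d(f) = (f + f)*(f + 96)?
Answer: -12249/60680 ≈ -0.20186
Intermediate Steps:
j(u, p) = 1
d(f) = 3 - 2*f*(96 + f) (d(f) = 3 - (f + f)*(f + 96) = 3 - 2*f*(96 + f))
(24596 + j(2, 6)*(-98))/(d(148) - 49139) = (24596 + 1*(-98))/((3 - 192*148 - 2*148²) - 49139) = (24596 - 98)/((3 - 28416 - 2*21904) - 49139) = 24498/((3 - 28416 - 43808) - 49139) = 24498/(-72221 - 49139) = 24498/(-121360) = 24498*(-1/121360) = -12249/60680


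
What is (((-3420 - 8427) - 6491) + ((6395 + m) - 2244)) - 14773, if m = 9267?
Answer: -19693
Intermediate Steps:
(((-3420 - 8427) - 6491) + ((6395 + m) - 2244)) - 14773 = (((-3420 - 8427) - 6491) + ((6395 + 9267) - 2244)) - 14773 = ((-11847 - 6491) + (15662 - 2244)) - 14773 = (-18338 + 13418) - 14773 = -4920 - 14773 = -19693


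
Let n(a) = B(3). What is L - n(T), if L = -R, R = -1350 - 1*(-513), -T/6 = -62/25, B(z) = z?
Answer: 834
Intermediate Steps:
T = 372/25 (T = -(-372)/25 = -6*(-62/25) = 372/25 ≈ 14.880)
n(a) = 3
R = -837 (R = -1350 + 513 = -837)
L = 837 (L = -1*(-837) = 837)
L - n(T) = 837 - 1*3 = 837 - 3 = 834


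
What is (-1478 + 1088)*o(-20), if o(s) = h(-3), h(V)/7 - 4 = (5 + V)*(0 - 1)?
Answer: -5460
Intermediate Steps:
h(V) = -7 - 7*V (h(V) = 28 + 7*((5 + V)*(0 - 1)) = 28 + 7*((5 + V)*(-1)) = 28 + 7*(-5 - V) = 28 + (-35 - 7*V) = -7 - 7*V)
o(s) = 14 (o(s) = -7 - 7*(-3) = -7 + 21 = 14)
(-1478 + 1088)*o(-20) = (-1478 + 1088)*14 = -390*14 = -5460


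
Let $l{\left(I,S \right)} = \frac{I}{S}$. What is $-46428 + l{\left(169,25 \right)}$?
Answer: $- \frac{1160531}{25} \approx -46421.0$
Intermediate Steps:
$-46428 + l{\left(169,25 \right)} = -46428 + \frac{169}{25} = - \frac{1160531}{25}$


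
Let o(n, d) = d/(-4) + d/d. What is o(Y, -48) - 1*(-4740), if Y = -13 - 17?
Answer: 4753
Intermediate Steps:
Y = -30
o(n, d) = 1 - d/4 (o(n, d) = d*(-¼) + 1 = -d/4 + 1 = 1 - d/4)
o(Y, -48) - 1*(-4740) = (1 - ¼*(-48)) - 1*(-4740) = (1 + 12) + 4740 = 13 + 4740 = 4753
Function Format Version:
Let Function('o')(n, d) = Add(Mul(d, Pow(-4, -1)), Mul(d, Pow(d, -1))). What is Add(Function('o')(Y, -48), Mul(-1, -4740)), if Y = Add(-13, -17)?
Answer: 4753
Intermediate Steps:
Y = -30
Function('o')(n, d) = Add(1, Mul(Rational(-1, 4), d)) (Function('o')(n, d) = Add(Mul(d, Rational(-1, 4)), 1) = Add(Mul(Rational(-1, 4), d), 1) = Add(1, Mul(Rational(-1, 4), d)))
Add(Function('o')(Y, -48), Mul(-1, -4740)) = Add(Add(1, Mul(Rational(-1, 4), -48)), Mul(-1, -4740)) = Add(Add(1, 12), 4740) = Add(13, 4740) = 4753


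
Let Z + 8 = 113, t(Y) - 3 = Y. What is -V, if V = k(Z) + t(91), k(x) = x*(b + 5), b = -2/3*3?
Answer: -409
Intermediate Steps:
t(Y) = 3 + Y
b = -2 (b = -2*⅓*3 = -⅔*3 = -2)
Z = 105 (Z = -8 + 113 = 105)
k(x) = 3*x (k(x) = x*(-2 + 5) = x*3 = 3*x)
V = 409 (V = 3*105 + (3 + 91) = 315 + 94 = 409)
-V = -1*409 = -409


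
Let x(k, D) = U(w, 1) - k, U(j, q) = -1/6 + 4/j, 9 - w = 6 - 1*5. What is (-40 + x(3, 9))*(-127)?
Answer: 16256/3 ≈ 5418.7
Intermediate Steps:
w = 8 (w = 9 - (6 - 1*5) = 9 - (6 - 5) = 9 - 1*1 = 9 - 1 = 8)
U(j, q) = -⅙ + 4/j (U(j, q) = -1*⅙ + 4/j = -⅙ + 4/j)
x(k, D) = ⅓ - k (x(k, D) = (⅙)*(24 - 1*8)/8 - k = (⅙)*(⅛)*(24 - 8) - k = (⅙)*(⅛)*16 - k = ⅓ - k)
(-40 + x(3, 9))*(-127) = (-40 + (⅓ - 1*3))*(-127) = (-40 + (⅓ - 3))*(-127) = (-40 - 8/3)*(-127) = -128/3*(-127) = 16256/3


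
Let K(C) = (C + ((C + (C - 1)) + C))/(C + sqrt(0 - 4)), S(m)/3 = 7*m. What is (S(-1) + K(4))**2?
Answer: 1287/4 + 54*I ≈ 321.75 + 54.0*I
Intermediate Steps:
S(m) = 21*m (S(m) = 3*(7*m) = 21*m)
K(C) = (-1 + 4*C)/(C + 2*I) (K(C) = (C + ((C + (-1 + C)) + C))/(C + sqrt(-4)) = (C + ((-1 + 2*C) + C))/(C + 2*I) = (C + (-1 + 3*C))/(C + 2*I) = (-1 + 4*C)/(C + 2*I))
(S(-1) + K(4))**2 = (21*(-1) + (-1 + 4*4)/(4 + 2*I))**2 = (-21 + ((4 - 2*I)/20)*(-1 + 16))**2 = (-21 + ((4 - 2*I)/20)*15)**2 = (-21 + 3*(4 - 2*I)/4)**2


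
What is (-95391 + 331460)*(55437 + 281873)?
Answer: 79628434390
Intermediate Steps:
(-95391 + 331460)*(55437 + 281873) = 236069*337310 = 79628434390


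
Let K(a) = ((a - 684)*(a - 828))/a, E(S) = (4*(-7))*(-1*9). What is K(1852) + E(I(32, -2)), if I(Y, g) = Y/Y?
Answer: 415684/463 ≈ 897.81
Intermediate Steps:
I(Y, g) = 1
E(S) = 252 (E(S) = -28*(-9) = 252)
K(a) = (-828 + a)*(-684 + a)/a (K(a) = ((-684 + a)*(-828 + a))/a = ((-828 + a)*(-684 + a))/a = (-828 + a)*(-684 + a)/a)
K(1852) + E(I(32, -2)) = (-1512 + 1852 + 566352/1852) + 252 = (-1512 + 1852 + 566352*(1/1852)) + 252 = (-1512 + 1852 + 141588/463) + 252 = 299008/463 + 252 = 415684/463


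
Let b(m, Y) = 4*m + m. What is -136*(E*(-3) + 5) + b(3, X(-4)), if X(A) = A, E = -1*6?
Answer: -3113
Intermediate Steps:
E = -6
b(m, Y) = 5*m
-136*(E*(-3) + 5) + b(3, X(-4)) = -136*(-6*(-3) + 5) + 5*3 = -136*(18 + 5) + 15 = -136*23 + 15 = -3128 + 15 = -3113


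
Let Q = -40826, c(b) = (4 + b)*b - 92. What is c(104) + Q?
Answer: -29686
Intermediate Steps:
c(b) = -92 + b*(4 + b) (c(b) = b*(4 + b) - 92 = -92 + b*(4 + b))
c(104) + Q = (-92 + 104**2 + 4*104) - 40826 = (-92 + 10816 + 416) - 40826 = 11140 - 40826 = -29686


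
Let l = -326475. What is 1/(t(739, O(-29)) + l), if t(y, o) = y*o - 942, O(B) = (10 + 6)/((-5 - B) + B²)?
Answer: -865/283203881 ≈ -3.0543e-6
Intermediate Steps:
O(B) = 16/(-5 + B² - B)
t(y, o) = -942 + o*y (t(y, o) = o*y - 942 = -942 + o*y)
1/(t(739, O(-29)) + l) = 1/((-942 + (16/(-5 + (-29)² - 1*(-29)))*739) - 326475) = 1/((-942 + (16/(-5 + 841 + 29))*739) - 326475) = 1/((-942 + (16/865)*739) - 326475) = 1/((-942 + 11824/865) - 326475) = 1/(-803006/865 - 326475) = 1/(-283203881/865) = -865/283203881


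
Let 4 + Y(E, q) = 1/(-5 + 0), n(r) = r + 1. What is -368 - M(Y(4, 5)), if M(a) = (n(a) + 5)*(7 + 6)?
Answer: -1957/5 ≈ -391.40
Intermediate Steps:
n(r) = 1 + r
Y(E, q) = -21/5 (Y(E, q) = -4 + 1/(-5 + 0) = -4 + 1/(-5) = -4 - ⅕ = -21/5)
M(a) = 78 + 13*a (M(a) = ((1 + a) + 5)*(7 + 6) = (6 + a)*13 = 78 + 13*a)
-368 - M(Y(4, 5)) = -368 - (78 + 13*(-21/5)) = -368 - (78 - 273/5) = -368 - 1*117/5 = -368 - 117/5 = -1957/5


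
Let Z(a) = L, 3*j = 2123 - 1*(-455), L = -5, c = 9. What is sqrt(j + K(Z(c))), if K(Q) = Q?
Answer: sqrt(7689)/3 ≈ 29.229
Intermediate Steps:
j = 2578/3 (j = (2123 - 1*(-455))/3 = (2123 + 455)/3 = (1/3)*2578 = 2578/3 ≈ 859.33)
Z(a) = -5
sqrt(j + K(Z(c))) = sqrt(2578/3 - 5) = sqrt(2563/3) = sqrt(7689)/3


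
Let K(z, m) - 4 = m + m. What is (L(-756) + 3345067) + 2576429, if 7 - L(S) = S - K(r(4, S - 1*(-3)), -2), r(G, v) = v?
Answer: 5922259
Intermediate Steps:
K(z, m) = 4 + 2*m (K(z, m) = 4 + (m + m) = 4 + 2*m)
L(S) = 7 - S (L(S) = 7 - (S - (4 + 2*(-2))) = 7 - (S - (4 - 4)) = 7 - (S - 1*0) = 7 - (S + 0) = 7 - S)
(L(-756) + 3345067) + 2576429 = ((7 - 1*(-756)) + 3345067) + 2576429 = ((7 + 756) + 3345067) + 2576429 = (763 + 3345067) + 2576429 = 3345830 + 2576429 = 5922259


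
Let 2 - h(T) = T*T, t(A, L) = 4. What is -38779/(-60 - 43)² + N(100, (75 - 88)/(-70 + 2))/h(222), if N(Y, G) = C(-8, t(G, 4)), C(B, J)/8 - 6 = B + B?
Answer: -955128979/261416369 ≈ -3.6537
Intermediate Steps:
h(T) = 2 - T² (h(T) = 2 - T*T = 2 - T²)
C(B, J) = 48 + 16*B (C(B, J) = 48 + 8*(B + B) = 48 + 8*(2*B) = 48 + 16*B)
N(Y, G) = -80 (N(Y, G) = 48 + 16*(-8) = 48 - 128 = -80)
-38779/(-60 - 43)² + N(100, (75 - 88)/(-70 + 2))/h(222) = -38779/(-60 - 43)² - 80/(2 - 1*222²) = -38779/((-103)²) - 80/(2 - 1*49284) = -38779/10609 - 80/(2 - 49284) = -38779*1/10609 - 80/(-49282) = -38779/10609 - 80*(-1/49282) = -38779/10609 + 40/24641 = -955128979/261416369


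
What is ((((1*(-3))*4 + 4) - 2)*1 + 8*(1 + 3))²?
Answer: 484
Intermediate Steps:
((((1*(-3))*4 + 4) - 2)*1 + 8*(1 + 3))² = (((-3*4 + 4) - 2)*1 + 8*4)² = (((-12 + 4) - 2)*1 + 32)² = ((-8 - 2)*1 + 32)² = (-10*1 + 32)² = (-10 + 32)² = 22² = 484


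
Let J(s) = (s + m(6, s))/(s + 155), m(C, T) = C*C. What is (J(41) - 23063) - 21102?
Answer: -1236609/28 ≈ -44165.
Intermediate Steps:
m(C, T) = C**2
J(s) = (36 + s)/(155 + s) (J(s) = (s + 6**2)/(s + 155) = (s + 36)/(155 + s) = (36 + s)/(155 + s))
(J(41) - 23063) - 21102 = ((36 + 41)/(155 + 41) - 23063) - 21102 = (77/196 - 23063) - 21102 = ((1/196)*77 - 23063) - 21102 = (11/28 - 23063) - 21102 = -645753/28 - 21102 = -1236609/28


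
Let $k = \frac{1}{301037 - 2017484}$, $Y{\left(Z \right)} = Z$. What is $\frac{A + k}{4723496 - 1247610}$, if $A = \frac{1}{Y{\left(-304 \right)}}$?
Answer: $- \frac{1716751}{1813716925500768} \approx -9.4654 \cdot 10^{-10}$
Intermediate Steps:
$k = - \frac{1}{1716447}$ ($k = \frac{1}{-1716447} = - \frac{1}{1716447} \approx -5.826 \cdot 10^{-7}$)
$A = - \frac{1}{304}$ ($A = \frac{1}{-304} = - \frac{1}{304} \approx -0.0032895$)
$\frac{A + k}{4723496 - 1247610} = \frac{- \frac{1}{304} - \frac{1}{1716447}}{4723496 - 1247610} = - \frac{1716751}{521799888 \cdot 3475886} = \left(- \frac{1716751}{521799888}\right) \frac{1}{3475886} = - \frac{1716751}{1813716925500768}$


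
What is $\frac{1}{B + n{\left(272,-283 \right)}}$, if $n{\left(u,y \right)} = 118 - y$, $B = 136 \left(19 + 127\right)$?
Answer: $\frac{1}{20257} \approx 4.9366 \cdot 10^{-5}$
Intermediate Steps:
$B = 19856$ ($B = 136 \cdot 146 = 19856$)
$\frac{1}{B + n{\left(272,-283 \right)}} = \frac{1}{19856 + \left(118 - -283\right)} = \frac{1}{19856 + \left(118 + 283\right)} = \frac{1}{19856 + 401} = \frac{1}{20257}$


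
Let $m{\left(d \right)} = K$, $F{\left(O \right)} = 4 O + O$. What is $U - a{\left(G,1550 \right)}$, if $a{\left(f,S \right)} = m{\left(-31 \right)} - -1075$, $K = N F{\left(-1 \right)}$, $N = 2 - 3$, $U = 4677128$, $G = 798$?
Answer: $4676048$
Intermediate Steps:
$F{\left(O \right)} = 5 O$
$N = -1$
$K = 5$ ($K = - 5 \left(-1\right) = \left(-1\right) \left(-5\right) = 5$)
$m{\left(d \right)} = 5$
$a{\left(f,S \right)} = 1080$ ($a{\left(f,S \right)} = 5 - -1075 = 5 + 1075 = 1080$)
$U - a{\left(G,1550 \right)} = 4677128 - 1080 = 4676048$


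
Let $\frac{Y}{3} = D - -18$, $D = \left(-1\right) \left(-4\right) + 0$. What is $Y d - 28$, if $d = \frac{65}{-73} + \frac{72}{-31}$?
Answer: $- \frac{543250}{2263} \approx -240.06$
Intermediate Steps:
$d = - \frac{7271}{2263}$ ($d = 65 \left(- \frac{1}{73}\right) + 72 \left(- \frac{1}{31}\right) = - \frac{65}{73} - \frac{72}{31} = - \frac{7271}{2263} \approx -3.213$)
$D = 4$ ($D = 4 + 0 = 4$)
$Y = 66$ ($Y = 3 \left(4 - -18\right) = 3 \left(4 + 18\right) = 3 \cdot 22 = 66$)
$Y d - 28 = 66 \left(- \frac{7271}{2263}\right) - 28 = - \frac{479886}{2263} - 28 = - \frac{543250}{2263}$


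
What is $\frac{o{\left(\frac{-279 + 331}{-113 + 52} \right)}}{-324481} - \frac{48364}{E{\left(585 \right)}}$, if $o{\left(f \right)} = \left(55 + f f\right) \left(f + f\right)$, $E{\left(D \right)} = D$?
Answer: $- \frac{3562045405563844}{43085847788685} \approx -82.673$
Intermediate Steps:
$o{\left(f \right)} = 2 f \left(55 + f^{2}\right)$ ($o{\left(f \right)} = \left(55 + f^{2}\right) 2 f = 2 f \left(55 + f^{2}\right)$)
$\frac{o{\left(\frac{-279 + 331}{-113 + 52} \right)}}{-324481} - \frac{48364}{E{\left(585 \right)}} = \frac{2 \frac{-279 + 331}{-113 + 52} \left(55 + \left(\frac{-279 + 331}{-113 + 52}\right)^{2}\right)}{-324481} - \frac{48364}{585} = 2 \frac{52}{-61} \left(55 + \left(\frac{52}{-61}\right)^{2}\right) \left(- \frac{1}{324481}\right) - \frac{48364}{585} = 2 \cdot 52 \left(- \frac{1}{61}\right) \left(55 + \left(52 \left(- \frac{1}{61}\right)\right)^{2}\right) \left(- \frac{1}{324481}\right) - \frac{48364}{585} = 2 \left(- \frac{52}{61}\right) \left(55 + \left(- \frac{52}{61}\right)^{2}\right) \left(- \frac{1}{324481}\right) - \frac{48364}{585} = 2 \left(- \frac{52}{61}\right) \left(55 + \frac{2704}{3721}\right) \left(- \frac{1}{324481}\right) - \frac{48364}{585} = 2 \left(- \frac{52}{61}\right) \frac{207359}{3721} \left(- \frac{1}{324481}\right) - \frac{48364}{585} = \left(- \frac{21565336}{226981}\right) \left(- \frac{1}{324481}\right) - \frac{48364}{585} = \frac{21565336}{73651021861} - \frac{48364}{585} = - \frac{3562045405563844}{43085847788685}$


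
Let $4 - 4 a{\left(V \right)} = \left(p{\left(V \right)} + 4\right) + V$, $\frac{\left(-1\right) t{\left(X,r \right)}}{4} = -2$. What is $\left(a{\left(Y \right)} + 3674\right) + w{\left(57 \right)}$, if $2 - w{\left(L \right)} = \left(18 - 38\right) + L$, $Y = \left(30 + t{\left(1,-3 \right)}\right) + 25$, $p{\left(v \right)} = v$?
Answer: $\frac{7215}{2} \approx 3607.5$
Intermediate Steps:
$t{\left(X,r \right)} = 8$ ($t{\left(X,r \right)} = \left(-4\right) \left(-2\right) = 8$)
$Y = 63$ ($Y = \left(30 + 8\right) + 25 = 38 + 25 = 63$)
$a{\left(V \right)} = - \frac{V}{2}$ ($a{\left(V \right)} = 1 - \frac{\left(V + 4\right) + V}{4} = 1 - \frac{\left(4 + V\right) + V}{4} = 1 - \frac{4 + 2 V}{4} = 1 - \left(1 + \frac{V}{2}\right) = - \frac{V}{2}$)
$w{\left(L \right)} = 22 - L$ ($w{\left(L \right)} = 2 - \left(\left(18 - 38\right) + L\right) = 2 - \left(-20 + L\right) = 22 - L$)
$\left(a{\left(Y \right)} + 3674\right) + w{\left(57 \right)} = \left(\left(- \frac{1}{2}\right) 63 + 3674\right) + \left(22 - 57\right) = \left(- \frac{63}{2} + 3674\right) + \left(22 - 57\right) = \frac{7285}{2} - 35 = \frac{7215}{2}$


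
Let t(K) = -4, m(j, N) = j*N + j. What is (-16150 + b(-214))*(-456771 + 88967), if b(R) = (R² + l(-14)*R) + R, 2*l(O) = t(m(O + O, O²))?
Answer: -10982627440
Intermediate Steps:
m(j, N) = j + N*j (m(j, N) = N*j + j = j + N*j)
l(O) = -2 (l(O) = (½)*(-4) = -2)
b(R) = R² - R (b(R) = (R² - 2*R) + R = R² - R)
(-16150 + b(-214))*(-456771 + 88967) = (-16150 - 214*(-1 - 214))*(-456771 + 88967) = (-16150 - 214*(-215))*(-367804) = (-16150 + 46010)*(-367804) = 29860*(-367804) = -10982627440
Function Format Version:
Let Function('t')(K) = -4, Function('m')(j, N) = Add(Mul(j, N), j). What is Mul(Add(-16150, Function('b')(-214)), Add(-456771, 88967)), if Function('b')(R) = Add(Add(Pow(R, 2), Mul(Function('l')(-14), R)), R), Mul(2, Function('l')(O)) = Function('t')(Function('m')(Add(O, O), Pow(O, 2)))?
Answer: -10982627440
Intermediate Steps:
Function('m')(j, N) = Add(j, Mul(N, j)) (Function('m')(j, N) = Add(Mul(N, j), j) = Add(j, Mul(N, j)))
Function('l')(O) = -2 (Function('l')(O) = Mul(Rational(1, 2), -4) = -2)
Function('b')(R) = Add(Pow(R, 2), Mul(-1, R)) (Function('b')(R) = Add(Add(Pow(R, 2), Mul(-2, R)), R) = Add(Pow(R, 2), Mul(-1, R)))
Mul(Add(-16150, Function('b')(-214)), Add(-456771, 88967)) = Mul(Add(-16150, Mul(-214, Add(-1, -214))), Add(-456771, 88967)) = Mul(Add(-16150, Mul(-214, -215)), -367804) = Mul(Add(-16150, 46010), -367804) = Mul(29860, -367804) = -10982627440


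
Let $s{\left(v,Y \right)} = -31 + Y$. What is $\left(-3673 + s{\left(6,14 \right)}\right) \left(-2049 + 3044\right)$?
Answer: $-3671550$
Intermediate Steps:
$\left(-3673 + s{\left(6,14 \right)}\right) \left(-2049 + 3044\right) = \left(-3673 + \left(-31 + 14\right)\right) \left(-2049 + 3044\right) = \left(-3673 - 17\right) 995 = \left(-3690\right) 995 = -3671550$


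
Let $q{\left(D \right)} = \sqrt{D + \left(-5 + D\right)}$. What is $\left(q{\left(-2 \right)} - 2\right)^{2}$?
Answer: $\left(2 - 3 i\right)^{2} \approx -5.0 - 12.0 i$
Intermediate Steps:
$q{\left(D \right)} = \sqrt{-5 + 2 D}$
$\left(q{\left(-2 \right)} - 2\right)^{2} = \left(\sqrt{-5 + 2 \left(-2\right)} - 2\right)^{2} = \left(\sqrt{-5 - 4} - 2\right)^{2} = \left(\sqrt{-9} - 2\right)^{2} = \left(3 i - 2\right)^{2} = \left(-2 + 3 i\right)^{2}$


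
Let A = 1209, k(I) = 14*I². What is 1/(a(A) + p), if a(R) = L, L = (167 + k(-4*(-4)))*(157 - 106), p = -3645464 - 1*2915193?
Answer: -1/6369356 ≈ -1.5700e-7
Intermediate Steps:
p = -6560657 (p = -3645464 - 2915193 = -6560657)
L = 191301 (L = (167 + 14*(-4*(-4))²)*(157 - 106) = (167 + 14*16²)*51 = (167 + 14*256)*51 = (167 + 3584)*51 = 3751*51 = 191301)
a(R) = 191301
1/(a(A) + p) = 1/(191301 - 6560657) = 1/(-6369356) = -1/6369356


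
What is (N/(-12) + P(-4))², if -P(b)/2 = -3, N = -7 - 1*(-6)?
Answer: 5329/144 ≈ 37.007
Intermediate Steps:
N = -1 (N = -7 + 6 = -1)
P(b) = 6 (P(b) = -2*(-3) = 6)
(N/(-12) + P(-4))² = (-1/(-12) + 6)² = (-1*(-1/12) + 6)² = (1/12 + 6)² = (73/12)² = 5329/144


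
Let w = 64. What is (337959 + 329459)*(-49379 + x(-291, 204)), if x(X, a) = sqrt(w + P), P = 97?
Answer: -32956433422 + 667418*sqrt(161) ≈ -3.2948e+10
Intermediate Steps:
x(X, a) = sqrt(161) (x(X, a) = sqrt(64 + 97) = sqrt(161))
(337959 + 329459)*(-49379 + x(-291, 204)) = (337959 + 329459)*(-49379 + sqrt(161)) = 667418*(-49379 + sqrt(161)) = -32956433422 + 667418*sqrt(161)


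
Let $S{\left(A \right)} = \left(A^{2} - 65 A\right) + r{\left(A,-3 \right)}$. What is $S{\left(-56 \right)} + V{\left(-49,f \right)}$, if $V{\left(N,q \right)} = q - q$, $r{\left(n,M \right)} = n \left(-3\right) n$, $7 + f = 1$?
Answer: $-2632$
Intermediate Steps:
$f = -6$ ($f = -7 + 1 = -6$)
$r{\left(n,M \right)} = - 3 n^{2}$ ($r{\left(n,M \right)} = - 3 n n = - 3 n^{2}$)
$S{\left(A \right)} = - 65 A - 2 A^{2}$ ($S{\left(A \right)} = \left(A^{2} - 65 A\right) - 3 A^{2} = - 65 A - 2 A^{2}$)
$V{\left(N,q \right)} = 0$
$S{\left(-56 \right)} + V{\left(-49,f \right)} = - 56 \left(-65 - -112\right) + 0 = - 56 \left(-65 + 112\right) + 0 = \left(-56\right) 47 + 0 = -2632 + 0 = -2632$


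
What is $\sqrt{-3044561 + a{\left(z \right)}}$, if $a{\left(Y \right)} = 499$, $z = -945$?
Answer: $i \sqrt{3044062} \approx 1744.7 i$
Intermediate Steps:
$\sqrt{-3044561 + a{\left(z \right)}} = \sqrt{-3044561 + 499} = \sqrt{-3044062} = i \sqrt{3044062}$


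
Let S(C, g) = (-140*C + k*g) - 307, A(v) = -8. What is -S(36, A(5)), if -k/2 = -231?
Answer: 9043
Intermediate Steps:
k = 462 (k = -2*(-231) = 462)
S(C, g) = -307 - 140*C + 462*g (S(C, g) = (-140*C + 462*g) - 307 = -307 - 140*C + 462*g)
-S(36, A(5)) = -(-307 - 140*36 + 462*(-8)) = -(-307 - 5040 - 3696) = -1*(-9043) = 9043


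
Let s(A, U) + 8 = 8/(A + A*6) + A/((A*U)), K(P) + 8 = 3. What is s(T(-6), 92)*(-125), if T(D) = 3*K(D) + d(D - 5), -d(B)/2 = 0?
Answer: 1947775/1932 ≈ 1008.2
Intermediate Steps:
d(B) = 0 (d(B) = -2*0 = 0)
K(P) = -5 (K(P) = -8 + 3 = -5)
T(D) = -15 (T(D) = 3*(-5) + 0 = -15 + 0 = -15)
s(A, U) = -8 + 1/U + 8/(7*A) (s(A, U) = -8 + (8/(A + A*6) + A/((A*U))) = -8 + (8/(A + 6*A) + A*(1/(A*U))) = -8 + (8/((7*A)) + 1/U) = -8 + (8*(1/(7*A)) + 1/U) = -8 + (8/(7*A) + 1/U) = -8 + (1/U + 8/(7*A)) = -8 + 1/U + 8/(7*A))
s(T(-6), 92)*(-125) = (-8 + 1/92 + (8/7)/(-15))*(-125) = (-8 + 1/92 + (8/7)*(-1/15))*(-125) = (-8 + 1/92 - 8/105)*(-125) = -77911/9660*(-125) = 1947775/1932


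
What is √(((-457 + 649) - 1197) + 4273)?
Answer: 2*√817 ≈ 57.166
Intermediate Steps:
√(((-457 + 649) - 1197) + 4273) = √((192 - 1197) + 4273) = √(-1005 + 4273) = √3268 = 2*√817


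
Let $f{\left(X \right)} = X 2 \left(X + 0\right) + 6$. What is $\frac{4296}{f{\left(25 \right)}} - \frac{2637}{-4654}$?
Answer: $\frac{2913207}{730678} \approx 3.987$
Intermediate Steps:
$f{\left(X \right)} = 6 + 2 X^{2}$ ($f{\left(X \right)} = X 2 X + 6 = 2 X^{2} + 6 = 6 + 2 X^{2}$)
$\frac{4296}{f{\left(25 \right)}} - \frac{2637}{-4654} = \frac{4296}{6 + 2 \cdot 25^{2}} - \frac{2637}{-4654} = \frac{4296}{6 + 2 \cdot 625} - - \frac{2637}{4654} = \frac{4296}{6 + 1250} + \frac{2637}{4654} = \frac{4296}{1256} + \frac{2637}{4654} = 4296 \cdot \frac{1}{1256} + \frac{2637}{4654} = \frac{537}{157} + \frac{2637}{4654} = \frac{2913207}{730678}$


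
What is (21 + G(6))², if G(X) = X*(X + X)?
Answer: 8649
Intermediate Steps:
G(X) = 2*X² (G(X) = X*(2*X) = 2*X²)
(21 + G(6))² = (21 + 2*6²)² = (21 + 2*36)² = (21 + 72)² = 93² = 8649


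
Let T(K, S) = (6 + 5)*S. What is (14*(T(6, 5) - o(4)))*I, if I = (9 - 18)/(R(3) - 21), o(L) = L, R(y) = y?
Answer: 357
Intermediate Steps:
T(K, S) = 11*S
I = ½ (I = (9 - 18)/(3 - 21) = -9/(-18) = -9*(-1/18) = ½ ≈ 0.50000)
(14*(T(6, 5) - o(4)))*I = (14*(11*5 - 1*4))*(½) = (14*(55 - 4))*(½) = (14*51)*(½) = 714*(½) = 357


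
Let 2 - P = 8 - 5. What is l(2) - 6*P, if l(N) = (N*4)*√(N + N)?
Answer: 22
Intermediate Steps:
P = -1 (P = 2 - (8 - 5) = 2 - 1*3 = 2 - 3 = -1)
l(N) = 4*√2*N^(3/2) (l(N) = (4*N)*√(2*N) = (4*N)*(√2*√N) = 4*√2*N^(3/2))
l(2) - 6*P = 4*√2*2^(3/2) - 6*(-1) = 4*√2*(2*√2) + 6 = 16 + 6 = 22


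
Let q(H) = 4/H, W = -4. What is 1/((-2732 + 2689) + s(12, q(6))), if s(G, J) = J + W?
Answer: -3/139 ≈ -0.021583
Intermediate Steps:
s(G, J) = -4 + J (s(G, J) = J - 4 = -4 + J)
1/((-2732 + 2689) + s(12, q(6))) = 1/((-2732 + 2689) + (-4 + 4/6)) = 1/(-43 + (-4 + 4*(⅙))) = 1/(-43 + (-4 + ⅔)) = 1/(-43 - 10/3) = 1/(-139/3) = -3/139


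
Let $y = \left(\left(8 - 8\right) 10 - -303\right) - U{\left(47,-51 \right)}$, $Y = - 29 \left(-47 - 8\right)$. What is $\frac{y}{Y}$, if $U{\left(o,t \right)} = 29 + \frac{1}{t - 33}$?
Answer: $\frac{23017}{133980} \approx 0.17179$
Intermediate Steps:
$Y = 1595$ ($Y = \left(-29\right) \left(-55\right) = 1595$)
$U{\left(o,t \right)} = 29 + \frac{1}{-33 + t}$
$y = \frac{23017}{84}$ ($y = \left(\left(8 - 8\right) 10 - -303\right) - \frac{-956 + 29 \left(-51\right)}{-33 - 51} = \left(0 \cdot 10 + 303\right) - \frac{-956 - 1479}{-84} = \left(0 + 303\right) - \left(- \frac{1}{84}\right) \left(-2435\right) = 303 - \frac{2435}{84} = \frac{23017}{84} \approx 274.01$)
$\frac{y}{Y} = \frac{23017}{84 \cdot 1595} = \frac{23017}{84} \cdot \frac{1}{1595} = \frac{23017}{133980}$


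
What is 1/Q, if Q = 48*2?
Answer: 1/96 ≈ 0.010417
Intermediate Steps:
Q = 96
1/Q = 1/96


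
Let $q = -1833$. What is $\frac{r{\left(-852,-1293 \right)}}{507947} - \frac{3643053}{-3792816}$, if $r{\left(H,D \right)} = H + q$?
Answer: $\frac{613431377077}{642183169584} \approx 0.95523$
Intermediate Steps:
$r{\left(H,D \right)} = -1833 + H$ ($r{\left(H,D \right)} = H - 1833 = -1833 + H$)
$\frac{r{\left(-852,-1293 \right)}}{507947} - \frac{3643053}{-3792816} = \frac{-1833 - 852}{507947} - \frac{3643053}{-3792816} = \left(-2685\right) \frac{1}{507947} - - \frac{1214351}{1264272} = - \frac{2685}{507947} + \frac{1214351}{1264272} = \frac{613431377077}{642183169584}$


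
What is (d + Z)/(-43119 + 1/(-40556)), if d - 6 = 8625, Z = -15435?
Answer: 275943024/1748734165 ≈ 0.15780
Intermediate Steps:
d = 8631 (d = 6 + 8625 = 8631)
(d + Z)/(-43119 + 1/(-40556)) = (8631 - 15435)/(-43119 + 1/(-40556)) = -6804/(-43119 - 1/40556) = -6804/(-1748734165/40556) = -6804*(-40556/1748734165) = 275943024/1748734165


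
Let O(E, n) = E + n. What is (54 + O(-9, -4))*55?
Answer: 2255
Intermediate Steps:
(54 + O(-9, -4))*55 = (54 + (-9 - 4))*55 = (54 - 13)*55 = 41*55 = 2255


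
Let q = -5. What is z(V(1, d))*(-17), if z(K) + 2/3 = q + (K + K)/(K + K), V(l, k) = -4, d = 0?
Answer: 238/3 ≈ 79.333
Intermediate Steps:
z(K) = -14/3 (z(K) = -2/3 + (-5 + (K + K)/(K + K)) = -2/3 + (-5 + (2*K)/((2*K))) = -2/3 + (-5 + (2*K)*(1/(2*K))) = -2/3 + (-5 + 1) = -2/3 - 4 = -14/3)
z(V(1, d))*(-17) = -14/3*(-17) = 238/3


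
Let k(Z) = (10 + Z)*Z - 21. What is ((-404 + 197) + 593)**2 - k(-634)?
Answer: -246599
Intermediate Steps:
k(Z) = -21 + Z*(10 + Z) (k(Z) = Z*(10 + Z) - 21 = -21 + Z*(10 + Z))
((-404 + 197) + 593)**2 - k(-634) = ((-404 + 197) + 593)**2 - (-21 + (-634)**2 + 10*(-634)) = (-207 + 593)**2 - (-21 + 401956 - 6340) = 386**2 - 1*395595 = 148996 - 395595 = -246599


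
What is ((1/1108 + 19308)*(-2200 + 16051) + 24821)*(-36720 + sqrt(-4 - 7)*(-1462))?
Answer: -2720452747379940/277 - 216628644698773*I*sqrt(11)/554 ≈ -9.8211e+12 - 1.2969e+12*I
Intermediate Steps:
((1/1108 + 19308)*(-2200 + 16051) + 24821)*(-36720 + sqrt(-4 - 7)*(-1462)) = ((1/1108 + 19308)*13851 + 24821)*(-36720 + sqrt(-11)*(-1462)) = ((21393265/1108)*13851 + 24821)*(-36720 + (I*sqrt(11))*(-1462)) = (296318113515/1108 + 24821)*(-36720 - 1462*I*sqrt(11)) = 296345615183*(-36720 - 1462*I*sqrt(11))/1108 = -2720452747379940/277 - 216628644698773*I*sqrt(11)/554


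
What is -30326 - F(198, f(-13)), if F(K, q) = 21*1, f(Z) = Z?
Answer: -30347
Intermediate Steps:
F(K, q) = 21
-30326 - F(198, f(-13)) = -30326 - 1*21 = -30326 - 21 = -30347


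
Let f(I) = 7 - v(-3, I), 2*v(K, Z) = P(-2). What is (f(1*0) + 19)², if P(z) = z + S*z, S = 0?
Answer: 729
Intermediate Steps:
P(z) = z (P(z) = z + 0*z = z + 0 = z)
v(K, Z) = -1 (v(K, Z) = (½)*(-2) = -1)
f(I) = 8 (f(I) = 7 - 1*(-1) = 7 + 1 = 8)
(f(1*0) + 19)² = (8 + 19)² = 27² = 729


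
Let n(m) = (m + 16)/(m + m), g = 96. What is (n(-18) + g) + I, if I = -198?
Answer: -1835/18 ≈ -101.94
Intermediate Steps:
n(m) = (16 + m)/(2*m) (n(m) = (16 + m)/((2*m)) = (16 + m)*(1/(2*m)) = (16 + m)/(2*m))
(n(-18) + g) + I = ((½)*(16 - 18)/(-18) + 96) - 198 = ((½)*(-1/18)*(-2) + 96) - 198 = (1/18 + 96) - 198 = 1729/18 - 198 = -1835/18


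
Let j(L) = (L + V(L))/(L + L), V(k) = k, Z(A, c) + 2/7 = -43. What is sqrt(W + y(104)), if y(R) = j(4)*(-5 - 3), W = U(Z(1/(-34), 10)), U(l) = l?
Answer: I*sqrt(2513)/7 ≈ 7.1614*I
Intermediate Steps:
Z(A, c) = -303/7 (Z(A, c) = -2/7 - 43 = -303/7)
j(L) = 1 (j(L) = (L + L)/(L + L) = (2*L)/((2*L)) = (2*L)*(1/(2*L)) = 1)
W = -303/7 ≈ -43.286
y(R) = -8 (y(R) = 1*(-5 - 3) = 1*(-8) = -8)
sqrt(W + y(104)) = sqrt(-303/7 - 8) = sqrt(-359/7) = I*sqrt(2513)/7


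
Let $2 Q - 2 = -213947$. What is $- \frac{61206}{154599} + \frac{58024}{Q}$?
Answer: $- \frac{10345207474}{11025227685} \approx -0.93832$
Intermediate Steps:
$Q = - \frac{213945}{2}$ ($Q = 1 + \frac{1}{2} \left(-213947\right) = 1 - \frac{213947}{2} = - \frac{213945}{2} \approx -1.0697 \cdot 10^{5}$)
$- \frac{61206}{154599} + \frac{58024}{Q} = - \frac{61206}{154599} + \frac{58024}{- \frac{213945}{2}} = \left(-61206\right) \frac{1}{154599} + 58024 \left(- \frac{2}{213945}\right) = - \frac{20402}{51533} - \frac{116048}{213945} = - \frac{10345207474}{11025227685}$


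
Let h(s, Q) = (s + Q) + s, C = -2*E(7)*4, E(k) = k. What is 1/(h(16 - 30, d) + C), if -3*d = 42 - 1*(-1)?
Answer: -3/295 ≈ -0.010169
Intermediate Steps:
d = -43/3 (d = -(42 - 1*(-1))/3 = -(42 + 1)/3 = -⅓*43 = -43/3 ≈ -14.333)
C = -56 (C = -2*7*4 = -14*4 = -56)
h(s, Q) = Q + 2*s (h(s, Q) = (Q + s) + s = Q + 2*s)
1/(h(16 - 30, d) + C) = 1/((-43/3 + 2*(16 - 30)) - 56) = 1/((-43/3 + 2*(-14)) - 56) = 1/((-43/3 - 28) - 56) = 1/(-127/3 - 56) = 1/(-295/3) = -3/295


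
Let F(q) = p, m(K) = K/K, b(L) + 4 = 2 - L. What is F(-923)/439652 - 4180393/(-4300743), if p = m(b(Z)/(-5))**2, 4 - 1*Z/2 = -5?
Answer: 1837922443979/1890830261436 ≈ 0.97202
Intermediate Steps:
Z = 18 (Z = 8 - 2*(-5) = 8 + 10 = 18)
b(L) = -2 - L (b(L) = -4 + (2 - L) = -2 - L)
m(K) = 1
p = 1 (p = 1**2 = 1)
F(q) = 1
F(-923)/439652 - 4180393/(-4300743) = 1/439652 - 4180393/(-4300743) = 1*(1/439652) - 4180393*(-1/4300743) = 1/439652 + 4180393/4300743 = 1837922443979/1890830261436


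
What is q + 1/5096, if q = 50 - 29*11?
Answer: -1370823/5096 ≈ -269.00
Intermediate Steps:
q = -269 (q = 50 - 319 = -269)
q + 1/5096 = -269 + 1/5096 = -1370823/5096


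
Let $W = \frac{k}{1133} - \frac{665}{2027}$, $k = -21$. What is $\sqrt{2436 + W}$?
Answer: $\frac{28 \sqrt{16385765695211}}{2296591} \approx 49.352$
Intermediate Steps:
$W = - \frac{796012}{2296591}$ ($W = - \frac{21}{1133} - \frac{665}{2027} = - \frac{796012}{2296591} \approx -0.34661$)
$\sqrt{2436 + W} = \sqrt{2436 - \frac{796012}{2296591}} = \sqrt{\frac{5593699664}{2296591}} = \frac{28 \sqrt{16385765695211}}{2296591}$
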